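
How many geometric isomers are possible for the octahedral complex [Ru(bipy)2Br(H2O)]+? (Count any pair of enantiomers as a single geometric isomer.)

2

The six octahedral sites form three mutually perpendicular trans pairs.
Each bipy is bidentate and must span two cis positions.
There are 2 geometric isomers: Br and H2O mutually trans; Br and H2O mutually cis (chiral).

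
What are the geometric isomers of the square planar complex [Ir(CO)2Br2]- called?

cis and trans

Systematic placement gives 2 geometric isomers: CO cis; CO trans.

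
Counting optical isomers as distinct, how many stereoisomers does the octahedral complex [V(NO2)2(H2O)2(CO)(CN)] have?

In an octahedral complex each vertex has one trans partner and four cis neighbours.
Systematic placement gives 6 geometric isomers: NO2 trans, H2O trans; NO2 cis, H2O cis (3 arrangements, 2 chiral); NO2 trans, H2O cis; NO2 cis, H2O trans.
Of these, 2 lack any improper symmetry element and so occur as enantiomeric pairs, giving 6 + 2 = 8 stereoisomers in total.

8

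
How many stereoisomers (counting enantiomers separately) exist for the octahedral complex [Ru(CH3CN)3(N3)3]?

2

An octahedron has six vertices in three trans pairs; every non-trans pair is cis.
There are 2 geometric isomers: CH3CN mer; CH3CN fac.
Each arrangement has an internal mirror plane or centre of symmetry, so none is chiral.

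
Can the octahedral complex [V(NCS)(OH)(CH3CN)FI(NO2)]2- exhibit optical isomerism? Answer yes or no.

yes

The six octahedral sites form three mutually perpendicular trans pairs.
Systematic enumeration (placing each ligand type in turn and discarding arrangements equivalent by rotation or reflection) gives 15 geometric isomers.
Of these, 15 lack any improper symmetry element and so occur as enantiomeric pairs, giving 15 + 15 = 30 stereoisomers in total.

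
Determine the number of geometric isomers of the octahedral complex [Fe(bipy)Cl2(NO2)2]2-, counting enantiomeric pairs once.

Each bipy is bidentate and must span two cis positions.
Systematic placement gives 3 geometric isomers: Cl trans, NO2 cis; Cl cis, NO2 cis (chiral); Cl cis, NO2 trans.

3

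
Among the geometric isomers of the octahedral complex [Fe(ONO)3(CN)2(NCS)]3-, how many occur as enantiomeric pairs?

0

An octahedron has six vertices in three trans pairs; every non-trans pair is cis.
There are 3 geometric isomers: ONO mer, CN trans; ONO mer, CN cis; ONO fac, CN cis.
Each arrangement has an internal mirror plane or centre of symmetry, so none is chiral.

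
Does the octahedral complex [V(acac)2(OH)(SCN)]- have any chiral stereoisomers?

Each acac is bidentate and must span two cis positions.
Systematic placement gives 2 geometric isomers: OH and SCN mutually trans; OH and SCN mutually cis (chiral).
One of these lacks any improper symmetry element and so occurs as an enantiomeric pair, giving 2 + 1 = 3 stereoisomers in total.

yes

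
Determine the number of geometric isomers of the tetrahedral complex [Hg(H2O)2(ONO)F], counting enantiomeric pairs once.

1

In a tetrahedral complex all four positions are equivalent and every pair of ligands is adjacent — there is no cis/trans distinction.
Only one geometric arrangement is possible.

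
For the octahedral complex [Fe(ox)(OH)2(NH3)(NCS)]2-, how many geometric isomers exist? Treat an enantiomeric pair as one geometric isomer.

An octahedron has six vertices in three trans pairs; every non-trans pair is cis.
Each ox is bidentate and must span two cis positions.
Working through the distinct placements yields 4 geometric isomers: OH cis (3 arrangements, 2 chiral); OH trans.

4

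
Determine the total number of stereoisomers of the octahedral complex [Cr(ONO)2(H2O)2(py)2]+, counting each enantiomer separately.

6

In an octahedral complex each vertex has one trans partner and four cis neighbours.
The distinct arrangements are (5 in all): ONO trans, H2O trans, py trans; ONO cis, H2O trans, py cis; ONO cis, H2O cis, py trans; ONO cis, H2O cis, py cis (chiral); ONO trans, H2O cis, py cis.
One of these lacks any improper symmetry element and so occurs as an enantiomeric pair, giving 5 + 1 = 6 stereoisomers in total.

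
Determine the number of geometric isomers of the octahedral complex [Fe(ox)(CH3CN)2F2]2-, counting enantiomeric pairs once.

3

An octahedron has six vertices in three trans pairs; every non-trans pair is cis.
Each ox is bidentate and must span two cis positions.
There are 3 geometric isomers: CH3CN trans, F cis; CH3CN cis, F cis (chiral); CH3CN cis, F trans.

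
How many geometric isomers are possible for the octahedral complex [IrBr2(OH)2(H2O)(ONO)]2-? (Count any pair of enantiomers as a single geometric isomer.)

Working through the distinct placements yields 6 geometric isomers: Br trans, OH cis; Br trans, OH trans; Br cis, OH cis (3 arrangements, 2 chiral); Br cis, OH trans.

6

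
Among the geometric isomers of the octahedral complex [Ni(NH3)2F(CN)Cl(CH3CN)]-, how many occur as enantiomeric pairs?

In an octahedral complex each vertex has one trans partner and four cis neighbours.
Systematic enumeration (placing each ligand type in turn and discarding arrangements equivalent by rotation or reflection) gives 9 geometric isomers.
Of these, 6 lack any improper symmetry element and so occur as enantiomeric pairs, giving 9 + 6 = 15 stereoisomers in total.

6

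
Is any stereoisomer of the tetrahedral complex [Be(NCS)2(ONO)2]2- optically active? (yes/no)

All four vertices of a tetrahedron are equivalent and mutually adjacent, so cis/trans isomerism cannot arise.
Only one geometric arrangement is possible.

no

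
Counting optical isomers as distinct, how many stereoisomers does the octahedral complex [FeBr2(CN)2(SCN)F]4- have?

The six octahedral sites form three mutually perpendicular trans pairs.
There are 6 geometric isomers: Br trans, CN trans; Br trans, CN cis; Br cis, CN cis (3 arrangements, 2 chiral); Br cis, CN trans.
Of these, 2 lack any improper symmetry element and so occur as enantiomeric pairs, giving 6 + 2 = 8 stereoisomers in total.

8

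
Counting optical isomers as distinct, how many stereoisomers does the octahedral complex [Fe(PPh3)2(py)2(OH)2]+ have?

In an octahedral complex each vertex has one trans partner and four cis neighbours.
Systematic placement gives 5 geometric isomers: PPh3 trans, py trans, OH trans; PPh3 cis, py cis, OH trans; PPh3 cis, py trans, OH cis; PPh3 cis, py cis, OH cis (chiral); PPh3 trans, py cis, OH cis.
One of these lacks any improper symmetry element and so occurs as an enantiomeric pair, giving 5 + 1 = 6 stereoisomers in total.

6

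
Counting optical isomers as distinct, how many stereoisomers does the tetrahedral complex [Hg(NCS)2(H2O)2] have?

Only one geometric arrangement is possible.

1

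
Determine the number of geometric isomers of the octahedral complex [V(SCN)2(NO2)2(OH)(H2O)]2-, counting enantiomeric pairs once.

An octahedron has six vertices in three trans pairs; every non-trans pair is cis.
The distinct arrangements are (6 in all): SCN trans, NO2 cis; SCN cis, NO2 cis (3 arrangements, 2 chiral); SCN trans, NO2 trans; SCN cis, NO2 trans.

6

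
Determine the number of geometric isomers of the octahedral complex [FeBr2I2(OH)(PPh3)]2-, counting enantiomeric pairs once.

6

The six octahedral sites form three mutually perpendicular trans pairs.
The distinct arrangements are (6 in all): Br trans, I trans; Br trans, I cis; Br cis, I cis (3 arrangements, 2 chiral); Br cis, I trans.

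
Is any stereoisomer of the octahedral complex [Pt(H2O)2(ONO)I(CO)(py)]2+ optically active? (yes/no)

In an octahedral complex each vertex has one trans partner and four cis neighbours.
Systematic enumeration (placing each ligand type in turn and discarding arrangements equivalent by rotation or reflection) gives 9 geometric isomers.
Of these, 6 lack any improper symmetry element and so occur as enantiomeric pairs, giving 9 + 6 = 15 stereoisomers in total.

yes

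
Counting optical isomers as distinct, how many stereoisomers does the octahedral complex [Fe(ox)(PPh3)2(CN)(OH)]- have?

6

The six octahedral sites form three mutually perpendicular trans pairs.
Each ox is bidentate and must span two cis positions.
The distinct arrangements are (4 in all): PPh3 cis (3 arrangements, 2 chiral); PPh3 trans.
Of these, 2 lack any improper symmetry element and so occur as enantiomeric pairs, giving 4 + 2 = 6 stereoisomers in total.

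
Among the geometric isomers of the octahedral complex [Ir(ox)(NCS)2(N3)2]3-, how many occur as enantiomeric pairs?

1

Each ox is bidentate and must span two cis positions.
There are 3 geometric isomers: NCS cis, N3 trans; NCS cis, N3 cis (chiral); NCS trans, N3 cis.
One of these lacks any improper symmetry element and so occurs as an enantiomeric pair, giving 3 + 1 = 4 stereoisomers in total.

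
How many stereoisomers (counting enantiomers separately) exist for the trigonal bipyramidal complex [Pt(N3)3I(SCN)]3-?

A trigonal bipyramid has two axial and three equatorial sites, which are chemically inequivalent.
There are 4 geometric isomers: I axial, SCN equatorial; I axial, SCN axial; I equatorial, SCN equatorial; I equatorial, SCN axial.
Each arrangement has an internal mirror plane or centre of symmetry, so none is chiral.

4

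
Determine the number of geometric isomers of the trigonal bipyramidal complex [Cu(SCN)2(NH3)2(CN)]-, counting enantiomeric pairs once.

5

Exhaustive case analysis gives 5 geometric isomers.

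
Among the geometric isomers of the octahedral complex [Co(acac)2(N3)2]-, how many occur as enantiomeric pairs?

1

In an octahedral complex each vertex has one trans partner and four cis neighbours.
Each acac is bidentate and must span two cis positions.
Working through the distinct placements yields 2 geometric isomers: N3 trans; N3 cis (chiral).
One of these lacks any improper symmetry element and so occurs as an enantiomeric pair, giving 2 + 1 = 3 stereoisomers in total.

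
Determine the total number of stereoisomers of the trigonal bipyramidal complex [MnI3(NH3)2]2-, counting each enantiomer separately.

3

The distinct arrangements are (3 in all): NH3 both equatorial; NH3 one axial, one equatorial; NH3 both axial.
Each arrangement has an internal mirror plane or centre of symmetry, so none is chiral.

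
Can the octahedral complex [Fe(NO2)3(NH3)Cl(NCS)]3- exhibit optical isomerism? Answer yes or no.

yes

The six octahedral sites form three mutually perpendicular trans pairs.
The distinct arrangements are (4 in all): NO2 mer (3 arrangements); NO2 fac (chiral).
One of these lacks any improper symmetry element and so occurs as an enantiomeric pair, giving 4 + 1 = 5 stereoisomers in total.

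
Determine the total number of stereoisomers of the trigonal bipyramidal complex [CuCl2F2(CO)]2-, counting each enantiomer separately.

6

A trigonal bipyramid has two axial and three equatorial sites, which are chemically inequivalent.
Systematic enumeration (placing each ligand type in turn and discarding arrangements equivalent by rotation or reflection) gives 5 geometric isomers.
One of these lacks any improper symmetry element and so occurs as an enantiomeric pair, giving 5 + 1 = 6 stereoisomers in total.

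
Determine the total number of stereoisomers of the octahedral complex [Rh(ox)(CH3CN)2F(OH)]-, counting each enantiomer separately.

6

An octahedron has six vertices in three trans pairs; every non-trans pair is cis.
Each ox is bidentate and must span two cis positions.
Working through the distinct placements yields 4 geometric isomers: CH3CN trans; CH3CN cis (3 arrangements, 2 chiral).
Of these, 2 lack any improper symmetry element and so occur as enantiomeric pairs, giving 4 + 2 = 6 stereoisomers in total.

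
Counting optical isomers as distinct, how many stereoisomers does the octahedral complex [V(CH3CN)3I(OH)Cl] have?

An octahedron has six vertices in three trans pairs; every non-trans pair is cis.
There are 4 geometric isomers: CH3CN mer (3 arrangements); CH3CN fac (chiral).
One of these lacks any improper symmetry element and so occurs as an enantiomeric pair, giving 4 + 1 = 5 stereoisomers in total.

5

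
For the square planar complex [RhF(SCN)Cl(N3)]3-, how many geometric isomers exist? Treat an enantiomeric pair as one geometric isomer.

3

A square has two trans pairs of vertices; adjacent vertices are cis.
There are 3 geometric isomers: (Cl/N3 trans, F/SCN trans); (Cl/SCN trans, F/N3 trans); (Cl/F trans, N3/SCN trans).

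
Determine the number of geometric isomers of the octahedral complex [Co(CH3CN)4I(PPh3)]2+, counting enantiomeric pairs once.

An octahedron has six vertices in three trans pairs; every non-trans pair is cis.
The distinct arrangements are (2 in all): I and PPh3 mutually trans; I and PPh3 mutually cis.

2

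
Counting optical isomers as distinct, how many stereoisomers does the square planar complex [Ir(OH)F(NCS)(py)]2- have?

In a square planar complex each vertex has one trans partner and two cis neighbours.
Working through the distinct placements yields 3 geometric isomers: (F/OH trans, NCS/py trans); (F/py trans, NCS/OH trans); (F/NCS trans, OH/py trans).
Each arrangement has an internal mirror plane or centre of symmetry, so none is chiral.

3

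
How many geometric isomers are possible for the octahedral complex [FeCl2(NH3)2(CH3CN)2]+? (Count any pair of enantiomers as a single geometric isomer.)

5

Systematic placement gives 5 geometric isomers: Cl trans, NH3 trans, CH3CN trans; Cl cis, NH3 cis, CH3CN trans; Cl cis, NH3 trans, CH3CN cis; Cl cis, NH3 cis, CH3CN cis (chiral); Cl trans, NH3 cis, CH3CN cis.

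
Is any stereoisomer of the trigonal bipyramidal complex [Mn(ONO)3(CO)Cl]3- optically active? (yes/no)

no

In a trigonal bipyramid the two axial positions differ from the three equatorial ones.
Working through the distinct placements yields 4 geometric isomers: CO axial, Cl axial; CO axial, Cl equatorial; CO equatorial, Cl axial; CO equatorial, Cl equatorial.
Each arrangement has an internal mirror plane or centre of symmetry, so none is chiral.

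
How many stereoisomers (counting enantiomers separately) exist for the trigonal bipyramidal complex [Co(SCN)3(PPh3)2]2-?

In a trigonal bipyramid the two axial positions differ from the three equatorial ones.
Systematic placement gives 3 geometric isomers: PPh3 both axial; PPh3 one axial, one equatorial; PPh3 both equatorial.
Each arrangement has an internal mirror plane or centre of symmetry, so none is chiral.

3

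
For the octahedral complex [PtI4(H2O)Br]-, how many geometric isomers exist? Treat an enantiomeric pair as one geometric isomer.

2

The six octahedral sites form three mutually perpendicular trans pairs.
Working through the distinct placements yields 2 geometric isomers: H2O and Br mutually trans; H2O and Br mutually cis.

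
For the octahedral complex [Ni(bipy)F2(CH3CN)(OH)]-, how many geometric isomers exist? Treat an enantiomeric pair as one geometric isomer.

4

The six octahedral sites form three mutually perpendicular trans pairs.
Each bipy is bidentate and must span two cis positions.
Systematic placement gives 4 geometric isomers: F cis (3 arrangements, 2 chiral); F trans.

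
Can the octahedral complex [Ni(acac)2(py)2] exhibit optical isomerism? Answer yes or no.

An octahedron has six vertices in three trans pairs; every non-trans pair is cis.
Each acac is bidentate and must span two cis positions.
There are 2 geometric isomers: py trans; py cis (chiral).
One of these lacks any improper symmetry element and so occurs as an enantiomeric pair, giving 2 + 1 = 3 stereoisomers in total.

yes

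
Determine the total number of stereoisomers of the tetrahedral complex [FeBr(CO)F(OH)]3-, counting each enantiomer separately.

2

All four vertices of a tetrahedron are equivalent and mutually adjacent, so cis/trans isomerism cannot arise.
Only one geometric arrangement is possible; it has no improper symmetry element, so it exists as a pair of enantiomers (2 stereoisomers).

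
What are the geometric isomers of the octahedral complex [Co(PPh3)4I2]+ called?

cis and trans

In an octahedral complex each vertex has one trans partner and four cis neighbours.
The distinct arrangements are (2 in all): I trans; I cis.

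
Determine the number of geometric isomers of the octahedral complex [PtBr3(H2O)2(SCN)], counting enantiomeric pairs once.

Working through the distinct placements yields 3 geometric isomers: Br mer, H2O cis; Br mer, H2O trans; Br fac, H2O cis.

3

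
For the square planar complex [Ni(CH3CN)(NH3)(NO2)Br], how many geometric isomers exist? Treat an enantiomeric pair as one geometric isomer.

3

In a square planar complex each vertex has one trans partner and two cis neighbours.
Systematic placement gives 3 geometric isomers: (Br/NH3 trans, CH3CN/NO2 trans); (Br/NO2 trans, CH3CN/NH3 trans); (Br/CH3CN trans, NH3/NO2 trans).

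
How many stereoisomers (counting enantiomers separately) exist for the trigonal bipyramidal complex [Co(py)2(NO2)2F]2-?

6

In a trigonal bipyramid the two axial positions differ from the three equatorial ones.
Systematic enumeration (placing each ligand type in turn and discarding arrangements equivalent by rotation or reflection) gives 5 geometric isomers.
One of these lacks any improper symmetry element and so occurs as an enantiomeric pair, giving 5 + 1 = 6 stereoisomers in total.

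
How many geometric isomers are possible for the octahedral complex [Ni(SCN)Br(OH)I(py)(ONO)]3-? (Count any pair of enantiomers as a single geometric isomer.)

Placing the ligands in turn and identifying arrangements related by rotation or reflection leaves 15 distinct geometric isomers.

15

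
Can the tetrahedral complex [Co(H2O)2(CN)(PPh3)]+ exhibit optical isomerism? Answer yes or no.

no

All four vertices of a tetrahedron are equivalent and mutually adjacent, so cis/trans isomerism cannot arise.
Only one geometric arrangement is possible.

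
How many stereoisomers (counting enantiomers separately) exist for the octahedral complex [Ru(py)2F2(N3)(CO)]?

8

The six octahedral sites form three mutually perpendicular trans pairs.
Systematic placement gives 6 geometric isomers: py trans, F cis; py cis, F cis (3 arrangements, 2 chiral); py trans, F trans; py cis, F trans.
Of these, 2 lack any improper symmetry element and so occur as enantiomeric pairs, giving 6 + 2 = 8 stereoisomers in total.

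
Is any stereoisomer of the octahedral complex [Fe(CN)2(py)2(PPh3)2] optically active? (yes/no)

yes

The distinct arrangements are (5 in all): CN trans, py trans, PPh3 trans; CN trans, py cis, PPh3 cis; CN cis, py trans, PPh3 cis; CN cis, py cis, PPh3 cis (chiral); CN cis, py cis, PPh3 trans.
One of these lacks any improper symmetry element and so occurs as an enantiomeric pair, giving 5 + 1 = 6 stereoisomers in total.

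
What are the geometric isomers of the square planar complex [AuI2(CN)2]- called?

cis and trans

Working through the distinct placements yields 2 geometric isomers: I cis; I trans.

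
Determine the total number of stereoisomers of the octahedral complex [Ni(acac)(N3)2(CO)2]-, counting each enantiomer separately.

An octahedron has six vertices in three trans pairs; every non-trans pair is cis.
Each acac is bidentate and must span two cis positions.
The distinct arrangements are (3 in all): N3 cis, CO trans; N3 cis, CO cis (chiral); N3 trans, CO cis.
One of these lacks any improper symmetry element and so occurs as an enantiomeric pair, giving 3 + 1 = 4 stereoisomers in total.

4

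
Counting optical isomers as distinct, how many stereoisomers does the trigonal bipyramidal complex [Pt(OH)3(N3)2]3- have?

3

Working through the distinct placements yields 3 geometric isomers: N3 both axial; N3 one axial, one equatorial; N3 both equatorial.
Each arrangement has an internal mirror plane or centre of symmetry, so none is chiral.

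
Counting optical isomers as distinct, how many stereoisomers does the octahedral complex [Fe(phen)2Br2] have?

An octahedron has six vertices in three trans pairs; every non-trans pair is cis.
Each phen is bidentate and must span two cis positions.
There are 2 geometric isomers: Br trans; Br cis (chiral).
One of these lacks any improper symmetry element and so occurs as an enantiomeric pair, giving 2 + 1 = 3 stereoisomers in total.

3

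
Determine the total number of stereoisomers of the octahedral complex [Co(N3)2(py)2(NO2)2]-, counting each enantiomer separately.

6

The six octahedral sites form three mutually perpendicular trans pairs.
Systematic placement gives 5 geometric isomers: N3 trans, py trans, NO2 trans; N3 trans, py cis, NO2 cis; N3 cis, py trans, NO2 cis; N3 cis, py cis, NO2 cis (chiral); N3 cis, py cis, NO2 trans.
One of these lacks any improper symmetry element and so occurs as an enantiomeric pair, giving 5 + 1 = 6 stereoisomers in total.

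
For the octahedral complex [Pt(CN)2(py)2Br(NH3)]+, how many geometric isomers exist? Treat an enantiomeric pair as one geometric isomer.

An octahedron has six vertices in three trans pairs; every non-trans pair is cis.
Systematic placement gives 6 geometric isomers: CN cis, py trans; CN cis, py cis (3 arrangements, 2 chiral); CN trans, py trans; CN trans, py cis.

6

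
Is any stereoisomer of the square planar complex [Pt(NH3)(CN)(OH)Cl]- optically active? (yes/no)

In a square planar complex each vertex has one trans partner and two cis neighbours.
Working through the distinct placements yields 3 geometric isomers: (CN/NH3 trans, Cl/OH trans); (CN/OH trans, Cl/NH3 trans); (CN/Cl trans, NH3/OH trans).
Each arrangement has an internal mirror plane or centre of symmetry, so none is chiral.

no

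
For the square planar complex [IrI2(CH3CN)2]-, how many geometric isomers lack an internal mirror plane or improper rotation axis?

Systematic placement gives 2 geometric isomers: I cis; I trans.
Each arrangement has an internal mirror plane or centre of symmetry, so none is chiral.

0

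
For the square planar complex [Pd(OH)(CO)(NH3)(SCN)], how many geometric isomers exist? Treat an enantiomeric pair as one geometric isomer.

A square has two trans pairs of vertices; adjacent vertices are cis.
The distinct arrangements are (3 in all): (CO/OH trans, NH3/SCN trans); (CO/SCN trans, NH3/OH trans); (CO/NH3 trans, OH/SCN trans).

3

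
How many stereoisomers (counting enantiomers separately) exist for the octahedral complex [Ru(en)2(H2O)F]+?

3

An octahedron has six vertices in three trans pairs; every non-trans pair is cis.
Each en is bidentate and must span two cis positions.
There are 2 geometric isomers: H2O and F mutually trans; H2O and F mutually cis (chiral).
One of these lacks any improper symmetry element and so occurs as an enantiomeric pair, giving 2 + 1 = 3 stereoisomers in total.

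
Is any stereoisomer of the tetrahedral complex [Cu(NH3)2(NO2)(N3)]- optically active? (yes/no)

no

In a tetrahedral complex all four positions are equivalent and every pair of ligands is adjacent — there is no cis/trans distinction.
Only one geometric arrangement is possible.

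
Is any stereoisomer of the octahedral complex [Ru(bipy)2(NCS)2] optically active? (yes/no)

yes

Each bipy is bidentate and must span two cis positions.
Working through the distinct placements yields 2 geometric isomers: NCS trans; NCS cis (chiral).
One of these lacks any improper symmetry element and so occurs as an enantiomeric pair, giving 2 + 1 = 3 stereoisomers in total.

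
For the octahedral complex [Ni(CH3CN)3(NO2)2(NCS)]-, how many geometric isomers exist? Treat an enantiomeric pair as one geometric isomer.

3

The six octahedral sites form three mutually perpendicular trans pairs.
Systematic placement gives 3 geometric isomers: CH3CN mer, NO2 trans; CH3CN mer, NO2 cis; CH3CN fac, NO2 cis.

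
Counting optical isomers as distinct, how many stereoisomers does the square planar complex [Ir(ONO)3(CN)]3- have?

1

A square has two trans pairs of vertices; adjacent vertices are cis.
Only one geometric arrangement is possible.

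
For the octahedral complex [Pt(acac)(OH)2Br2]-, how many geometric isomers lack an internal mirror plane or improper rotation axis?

In an octahedral complex each vertex has one trans partner and four cis neighbours.
Each acac is bidentate and must span two cis positions.
There are 3 geometric isomers: OH cis, Br trans; OH cis, Br cis (chiral); OH trans, Br cis.
One of these lacks any improper symmetry element and so occurs as an enantiomeric pair, giving 3 + 1 = 4 stereoisomers in total.

1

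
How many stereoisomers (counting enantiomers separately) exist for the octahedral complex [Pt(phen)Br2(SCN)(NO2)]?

An octahedron has six vertices in three trans pairs; every non-trans pair is cis.
Each phen is bidentate and must span two cis positions.
Systematic placement gives 4 geometric isomers: Br trans; Br cis (3 arrangements, 2 chiral).
Of these, 2 lack any improper symmetry element and so occur as enantiomeric pairs, giving 4 + 2 = 6 stereoisomers in total.

6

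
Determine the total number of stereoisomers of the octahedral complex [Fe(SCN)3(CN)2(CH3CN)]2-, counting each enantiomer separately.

The six octahedral sites form three mutually perpendicular trans pairs.
There are 3 geometric isomers: SCN mer, CN cis; SCN mer, CN trans; SCN fac, CN cis.
Each arrangement has an internal mirror plane or centre of symmetry, so none is chiral.

3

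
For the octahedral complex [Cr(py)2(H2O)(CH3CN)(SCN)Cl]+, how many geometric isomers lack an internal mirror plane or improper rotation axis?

6

The six octahedral sites form three mutually perpendicular trans pairs.
Exhaustive case analysis gives 9 geometric isomers.
Of these, 6 lack any improper symmetry element and so occur as enantiomeric pairs, giving 9 + 6 = 15 stereoisomers in total.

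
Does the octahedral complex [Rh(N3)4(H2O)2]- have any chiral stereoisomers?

no

In an octahedral complex each vertex has one trans partner and four cis neighbours.
The distinct arrangements are (2 in all): H2O trans; H2O cis.
Each arrangement has an internal mirror plane or centre of symmetry, so none is chiral.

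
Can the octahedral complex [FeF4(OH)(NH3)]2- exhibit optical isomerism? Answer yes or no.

The six octahedral sites form three mutually perpendicular trans pairs.
There are 2 geometric isomers: OH and NH3 mutually trans; OH and NH3 mutually cis.
Each arrangement has an internal mirror plane or centre of symmetry, so none is chiral.

no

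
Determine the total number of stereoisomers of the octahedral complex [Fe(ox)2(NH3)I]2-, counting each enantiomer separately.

In an octahedral complex each vertex has one trans partner and four cis neighbours.
Each ox is bidentate and must span two cis positions.
Systematic placement gives 2 geometric isomers: NH3 and I mutually trans; NH3 and I mutually cis (chiral).
One of these lacks any improper symmetry element and so occurs as an enantiomeric pair, giving 2 + 1 = 3 stereoisomers in total.

3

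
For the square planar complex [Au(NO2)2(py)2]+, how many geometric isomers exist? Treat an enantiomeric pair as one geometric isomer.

2

A square has two trans pairs of vertices; adjacent vertices are cis.
Systematic placement gives 2 geometric isomers: NO2 cis; NO2 trans.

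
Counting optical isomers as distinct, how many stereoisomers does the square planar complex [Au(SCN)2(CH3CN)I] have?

A square has two trans pairs of vertices; adjacent vertices are cis.
The distinct arrangements are (2 in all): SCN cis; SCN trans.
Each arrangement has an internal mirror plane or centre of symmetry, so none is chiral.

2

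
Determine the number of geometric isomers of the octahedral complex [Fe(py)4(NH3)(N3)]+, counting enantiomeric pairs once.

2

In an octahedral complex each vertex has one trans partner and four cis neighbours.
The distinct arrangements are (2 in all): NH3 and N3 mutually trans; NH3 and N3 mutually cis.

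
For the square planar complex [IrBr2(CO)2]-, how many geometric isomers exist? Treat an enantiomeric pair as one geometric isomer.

Working through the distinct placements yields 2 geometric isomers: Br cis; Br trans.

2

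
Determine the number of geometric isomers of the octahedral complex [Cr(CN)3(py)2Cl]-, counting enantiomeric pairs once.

3

An octahedron has six vertices in three trans pairs; every non-trans pair is cis.
Systematic placement gives 3 geometric isomers: CN mer, py trans; CN mer, py cis; CN fac, py cis.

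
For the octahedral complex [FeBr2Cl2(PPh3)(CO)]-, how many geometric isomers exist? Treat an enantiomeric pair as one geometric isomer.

6

An octahedron has six vertices in three trans pairs; every non-trans pair is cis.
There are 6 geometric isomers: Br trans, Cl cis; Br trans, Cl trans; Br cis, Cl cis (3 arrangements, 2 chiral); Br cis, Cl trans.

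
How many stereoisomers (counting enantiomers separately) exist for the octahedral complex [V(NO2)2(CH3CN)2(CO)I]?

8

The distinct arrangements are (6 in all): NO2 trans, CH3CN trans; NO2 cis, CH3CN trans; NO2 trans, CH3CN cis; NO2 cis, CH3CN cis (3 arrangements, 2 chiral).
Of these, 2 lack any improper symmetry element and so occur as enantiomeric pairs, giving 6 + 2 = 8 stereoisomers in total.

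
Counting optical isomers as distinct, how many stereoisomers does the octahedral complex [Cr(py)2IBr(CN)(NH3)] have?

The six octahedral sites form three mutually perpendicular trans pairs.
Exhaustive case analysis gives 9 geometric isomers.
Of these, 6 lack any improper symmetry element and so occur as enantiomeric pairs, giving 9 + 6 = 15 stereoisomers in total.

15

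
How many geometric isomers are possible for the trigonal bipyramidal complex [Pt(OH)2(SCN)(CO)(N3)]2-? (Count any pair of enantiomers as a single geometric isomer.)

A trigonal bipyramid has two axial and three equatorial sites, which are chemically inequivalent.
Exhaustive case analysis gives 7 geometric isomers.

7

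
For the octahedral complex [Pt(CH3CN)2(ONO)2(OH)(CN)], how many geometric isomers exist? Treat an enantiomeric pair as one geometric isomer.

An octahedron has six vertices in three trans pairs; every non-trans pair is cis.
There are 6 geometric isomers: CH3CN trans, ONO trans; CH3CN trans, ONO cis; CH3CN cis, ONO trans; CH3CN cis, ONO cis (3 arrangements, 2 chiral).

6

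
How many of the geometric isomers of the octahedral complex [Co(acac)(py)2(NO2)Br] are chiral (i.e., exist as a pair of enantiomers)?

2

Each acac is bidentate and must span two cis positions.
Systematic placement gives 4 geometric isomers: py cis (3 arrangements, 2 chiral); py trans.
Of these, 2 lack any improper symmetry element and so occur as enantiomeric pairs, giving 4 + 2 = 6 stereoisomers in total.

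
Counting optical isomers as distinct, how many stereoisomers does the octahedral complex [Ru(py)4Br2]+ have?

2

In an octahedral complex each vertex has one trans partner and four cis neighbours.
The distinct arrangements are (2 in all): Br trans; Br cis.
Each arrangement has an internal mirror plane or centre of symmetry, so none is chiral.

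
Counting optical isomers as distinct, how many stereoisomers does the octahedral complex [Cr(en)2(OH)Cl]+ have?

An octahedron has six vertices in three trans pairs; every non-trans pair is cis.
Each en is bidentate and must span two cis positions.
The distinct arrangements are (2 in all): OH and Cl mutually trans; OH and Cl mutually cis (chiral).
One of these lacks any improper symmetry element and so occurs as an enantiomeric pair, giving 2 + 1 = 3 stereoisomers in total.

3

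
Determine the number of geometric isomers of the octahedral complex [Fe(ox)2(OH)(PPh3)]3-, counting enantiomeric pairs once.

2

Each ox is bidentate and must span two cis positions.
The distinct arrangements are (2 in all): OH and PPh3 mutually trans; OH and PPh3 mutually cis (chiral).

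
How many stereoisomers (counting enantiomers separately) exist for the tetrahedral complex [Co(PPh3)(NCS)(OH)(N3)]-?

2

All four vertices of a tetrahedron are equivalent and mutually adjacent, so cis/trans isomerism cannot arise.
Only one geometric arrangement is possible; it has no improper symmetry element, so it exists as a pair of enantiomers (2 stereoisomers).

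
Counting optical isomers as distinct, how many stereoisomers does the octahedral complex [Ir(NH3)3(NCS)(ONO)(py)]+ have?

The six octahedral sites form three mutually perpendicular trans pairs.
Working through the distinct placements yields 4 geometric isomers: NH3 mer (3 arrangements); NH3 fac (chiral).
One of these lacks any improper symmetry element and so occurs as an enantiomeric pair, giving 4 + 1 = 5 stereoisomers in total.

5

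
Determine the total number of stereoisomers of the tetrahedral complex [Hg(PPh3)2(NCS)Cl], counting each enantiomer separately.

1

In a tetrahedral complex all four positions are equivalent and every pair of ligands is adjacent — there is no cis/trans distinction.
Only one geometric arrangement is possible.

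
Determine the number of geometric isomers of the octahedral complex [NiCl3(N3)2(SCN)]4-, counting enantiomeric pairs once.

3

In an octahedral complex each vertex has one trans partner and four cis neighbours.
The distinct arrangements are (3 in all): Cl mer, N3 cis; Cl mer, N3 trans; Cl fac, N3 cis.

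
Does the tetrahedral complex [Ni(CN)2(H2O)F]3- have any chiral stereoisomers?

no

In a tetrahedral complex all four positions are equivalent and every pair of ligands is adjacent — there is no cis/trans distinction.
Only one geometric arrangement is possible.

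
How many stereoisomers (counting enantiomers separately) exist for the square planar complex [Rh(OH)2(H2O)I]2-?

There are 2 geometric isomers: OH cis; OH trans.
Each arrangement has an internal mirror plane or centre of symmetry, so none is chiral.

2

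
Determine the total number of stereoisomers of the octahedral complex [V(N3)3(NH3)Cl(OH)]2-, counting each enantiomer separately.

5

In an octahedral complex each vertex has one trans partner and four cis neighbours.
Systematic placement gives 4 geometric isomers: N3 mer (3 arrangements); N3 fac (chiral).
One of these lacks any improper symmetry element and so occurs as an enantiomeric pair, giving 4 + 1 = 5 stereoisomers in total.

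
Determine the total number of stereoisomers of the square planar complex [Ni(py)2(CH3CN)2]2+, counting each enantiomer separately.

2

In a square planar complex each vertex has one trans partner and two cis neighbours.
There are 2 geometric isomers: py cis; py trans.
Each arrangement has an internal mirror plane or centre of symmetry, so none is chiral.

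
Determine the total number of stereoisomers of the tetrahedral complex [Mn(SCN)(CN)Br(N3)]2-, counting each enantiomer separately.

2

Only one geometric arrangement is possible; it has no improper symmetry element, so it exists as a pair of enantiomers (2 stereoisomers).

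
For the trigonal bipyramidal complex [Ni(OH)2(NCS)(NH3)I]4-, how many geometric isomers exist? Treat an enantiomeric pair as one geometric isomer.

A trigonal bipyramid has two axial and three equatorial sites, which are chemically inequivalent.
Placing the ligands in turn and identifying arrangements related by rotation or reflection leaves 7 distinct geometric isomers.

7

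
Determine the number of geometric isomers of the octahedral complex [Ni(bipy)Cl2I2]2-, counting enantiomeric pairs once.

Each bipy is bidentate and must span two cis positions.
Systematic placement gives 3 geometric isomers: Cl trans, I cis; Cl cis, I cis (chiral); Cl cis, I trans.

3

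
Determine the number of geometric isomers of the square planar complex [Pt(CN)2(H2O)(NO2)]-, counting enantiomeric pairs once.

A square has two trans pairs of vertices; adjacent vertices are cis.
Systematic placement gives 2 geometric isomers: CN cis; CN trans.

2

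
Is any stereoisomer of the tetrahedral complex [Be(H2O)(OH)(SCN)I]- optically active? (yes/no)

yes

In a tetrahedral complex all four positions are equivalent and every pair of ligands is adjacent — there is no cis/trans distinction.
Only one geometric arrangement is possible; it has no improper symmetry element, so it exists as a pair of enantiomers (2 stereoisomers).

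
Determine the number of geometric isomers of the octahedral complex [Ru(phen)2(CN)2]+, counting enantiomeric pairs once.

2

In an octahedral complex each vertex has one trans partner and four cis neighbours.
Each phen is bidentate and must span two cis positions.
Working through the distinct placements yields 2 geometric isomers: CN trans; CN cis (chiral).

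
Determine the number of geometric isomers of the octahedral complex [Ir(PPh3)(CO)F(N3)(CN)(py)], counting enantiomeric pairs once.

15

Systematic enumeration (placing each ligand type in turn and discarding arrangements equivalent by rotation or reflection) gives 15 geometric isomers.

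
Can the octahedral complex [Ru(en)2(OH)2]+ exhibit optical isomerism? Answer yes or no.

yes

The six octahedral sites form three mutually perpendicular trans pairs.
Each en is bidentate and must span two cis positions.
Systematic placement gives 2 geometric isomers: OH trans; OH cis (chiral).
One of these lacks any improper symmetry element and so occurs as an enantiomeric pair, giving 2 + 1 = 3 stereoisomers in total.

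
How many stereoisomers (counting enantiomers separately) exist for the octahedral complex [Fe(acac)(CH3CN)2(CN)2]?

An octahedron has six vertices in three trans pairs; every non-trans pair is cis.
Each acac is bidentate and must span two cis positions.
Systematic placement gives 3 geometric isomers: CH3CN trans, CN cis; CH3CN cis, CN cis (chiral); CH3CN cis, CN trans.
One of these lacks any improper symmetry element and so occurs as an enantiomeric pair, giving 3 + 1 = 4 stereoisomers in total.

4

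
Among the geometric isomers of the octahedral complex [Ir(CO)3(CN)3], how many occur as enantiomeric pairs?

0

In an octahedral complex each vertex has one trans partner and four cis neighbours.
There are 2 geometric isomers: CO mer; CO fac.
Each arrangement has an internal mirror plane or centre of symmetry, so none is chiral.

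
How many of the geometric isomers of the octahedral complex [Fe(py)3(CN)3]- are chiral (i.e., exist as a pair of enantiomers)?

In an octahedral complex each vertex has one trans partner and four cis neighbours.
The distinct arrangements are (2 in all): py mer; py fac.
Each arrangement has an internal mirror plane or centre of symmetry, so none is chiral.

0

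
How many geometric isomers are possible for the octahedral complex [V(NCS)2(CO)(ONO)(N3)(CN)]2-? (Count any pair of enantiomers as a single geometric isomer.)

9

In an octahedral complex each vertex has one trans partner and four cis neighbours.
Placing the ligands in turn and identifying arrangements related by rotation or reflection leaves 9 distinct geometric isomers.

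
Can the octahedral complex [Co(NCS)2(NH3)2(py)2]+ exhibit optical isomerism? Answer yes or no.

yes

An octahedron has six vertices in three trans pairs; every non-trans pair is cis.
Systematic placement gives 5 geometric isomers: NCS trans, NH3 trans, py trans; NCS trans, NH3 cis, py cis; NCS cis, NH3 cis, py trans; NCS cis, NH3 cis, py cis (chiral); NCS cis, NH3 trans, py cis.
One of these lacks any improper symmetry element and so occurs as an enantiomeric pair, giving 5 + 1 = 6 stereoisomers in total.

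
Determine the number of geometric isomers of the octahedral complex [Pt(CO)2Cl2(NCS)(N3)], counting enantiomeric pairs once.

6

The six octahedral sites form three mutually perpendicular trans pairs.
There are 6 geometric isomers: CO trans, Cl trans; CO trans, Cl cis; CO cis, Cl cis (3 arrangements, 2 chiral); CO cis, Cl trans.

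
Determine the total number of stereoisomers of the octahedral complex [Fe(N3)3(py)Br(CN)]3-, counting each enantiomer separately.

An octahedron has six vertices in three trans pairs; every non-trans pair is cis.
The distinct arrangements are (4 in all): N3 mer (3 arrangements); N3 fac (chiral).
One of these lacks any improper symmetry element and so occurs as an enantiomeric pair, giving 4 + 1 = 5 stereoisomers in total.

5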